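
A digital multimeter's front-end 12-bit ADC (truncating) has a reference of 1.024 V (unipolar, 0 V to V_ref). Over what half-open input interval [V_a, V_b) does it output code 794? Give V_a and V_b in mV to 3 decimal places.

LSB = 1.024/2^12 = 250.00 µV.
V_a = V_low + 794·LSB = 0.1985 V; V_b = V_low + 795·LSB = 0.19875 V.

[198.500 mV, 198.750 mV)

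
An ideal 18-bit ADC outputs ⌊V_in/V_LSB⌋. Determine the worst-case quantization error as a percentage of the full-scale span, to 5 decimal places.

Truncating → worst-case error = 1 LSB = V_FS/2^18, so 100/262144 = 0.00038147 % of full scale.

0.00038 %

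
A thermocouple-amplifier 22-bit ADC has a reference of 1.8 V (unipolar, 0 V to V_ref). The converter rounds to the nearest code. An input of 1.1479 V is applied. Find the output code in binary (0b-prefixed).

LSB = 1.8 V / 4194304 = 0.43 µV.
(V_in − V_low)/LSB = (1.1479 − 0) / 4.29153e-07 = 2674800.868.
round(2674800.868) = 2674801.
In binary (0b-prefixed): 0b1010001101000001110001.

code 0b1010001101000001110001 (decimal 2674801)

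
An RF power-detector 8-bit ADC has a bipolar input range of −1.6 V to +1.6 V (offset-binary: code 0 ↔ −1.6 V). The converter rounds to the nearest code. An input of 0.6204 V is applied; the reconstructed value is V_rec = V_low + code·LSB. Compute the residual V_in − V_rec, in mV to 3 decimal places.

One LSB is 3.2 V / 256 = 12.500 mV.
(V_in − V_low)/LSB = (0.6204 − (−1.6))/0.0125 = 177.6320 → code 178 (round).
Reconstructed: 0.625 V.
V_in − V_rec = -0.0046 V = -4.600 mV.

-4.600 mV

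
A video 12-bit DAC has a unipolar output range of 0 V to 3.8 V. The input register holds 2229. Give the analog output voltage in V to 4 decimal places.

LSB = 3.8 V / 2^12 = 0.928 mV.
V_out = 0 + 2229 × 0.000927734 V = 2.06792 V.

2.0679 V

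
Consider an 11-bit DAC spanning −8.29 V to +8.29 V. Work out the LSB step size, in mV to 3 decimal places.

8.096 mV

Full-scale span = 16.58 V.
LSB = 16.58 / 2^11 = 16.58 / 2048 = 0.0080957 V = 8.096 mV.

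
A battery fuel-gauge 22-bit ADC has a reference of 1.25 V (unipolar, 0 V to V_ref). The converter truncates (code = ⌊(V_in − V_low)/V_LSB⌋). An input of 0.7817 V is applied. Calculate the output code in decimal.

Full-scale span = 1.25 V; LSB = 1.25/2^22 = 0.30 µV.
Input sits at 2622949.949 steps above V_low.
⌊·⌋(2622949.949) = 2622949.

code 2622949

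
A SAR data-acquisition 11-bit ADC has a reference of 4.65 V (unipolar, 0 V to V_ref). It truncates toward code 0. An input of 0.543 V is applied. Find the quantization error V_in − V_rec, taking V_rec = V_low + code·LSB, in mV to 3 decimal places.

LSB = 4.65/2^11 = 2.271 mV.
(0.543 − 0)/0.00227051 = 239.1535; ⌊·⌋ gives code 239.
Reconstructed: 0.54265137 V.
V_in − V_rec = 0.000348633 V = 0.349 mV.

0.349 mV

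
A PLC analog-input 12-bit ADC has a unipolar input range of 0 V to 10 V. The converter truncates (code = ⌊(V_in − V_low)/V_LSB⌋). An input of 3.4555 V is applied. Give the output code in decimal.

Full-scale span = 10 V; LSB = 10/2^12 = 2.441 mV.
Input sits at 1415.373 steps above V_low.
So the output code is 1415.

code 1415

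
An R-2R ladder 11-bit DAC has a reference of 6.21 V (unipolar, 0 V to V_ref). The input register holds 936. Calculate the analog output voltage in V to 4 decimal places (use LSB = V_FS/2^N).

LSB = 6.21 V / 2^11 = 3.032 mV.
V_out = 0 + 936 × 0.00303223 V = 2.83816 V.

2.8382 V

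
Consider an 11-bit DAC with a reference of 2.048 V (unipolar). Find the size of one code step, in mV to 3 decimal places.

1.000 mV

Full-scale span = 2.048 V.
LSB = 2.048 / 2^11 = 2.048 / 2048 = 0.001 V = 1.000 mV.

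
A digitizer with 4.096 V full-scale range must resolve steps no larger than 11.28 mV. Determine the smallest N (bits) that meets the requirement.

Number of steps required ≥ 4.096 V / 11.28 mV = 363.12.
Need 2^N ≥ 363.12; 2^8 = 256, 2^9 = 512.
Minimum N = 9.

9 bits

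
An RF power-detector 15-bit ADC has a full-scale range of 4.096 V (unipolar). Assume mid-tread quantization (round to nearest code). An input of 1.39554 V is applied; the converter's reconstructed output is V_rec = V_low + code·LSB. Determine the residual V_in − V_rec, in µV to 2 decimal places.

LSB = 4.096/2^15 = 125.00 µV.
Scaled input = 11164.3200 LSBs, so code = 11164.
Reconstructed: 1.3955 V.
Error = 1.39554 − 1.3955 = 4e-05 V = 40.00 µV.

40.00 µV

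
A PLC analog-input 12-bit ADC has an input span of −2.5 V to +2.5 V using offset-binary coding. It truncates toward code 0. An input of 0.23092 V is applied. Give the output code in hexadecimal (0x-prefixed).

code 0x8BD (decimal 2237)

Full-scale span = 5 V; LSB = 5/2^12 = 1.221 mV.
(0.23092 − (−2.5)) / 0.0012207 = 2237.170 LSBs.
So the output code is 2237.
In hexadecimal (0x-prefixed): 0x8BD.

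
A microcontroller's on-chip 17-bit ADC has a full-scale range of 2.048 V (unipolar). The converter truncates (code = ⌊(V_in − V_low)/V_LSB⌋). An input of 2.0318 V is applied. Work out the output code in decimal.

code 130035

With 131072 levels over 2.048 V, one step is 15.62 µV.
Input sits at 130035.200 steps above V_low.
Floor → code 130035.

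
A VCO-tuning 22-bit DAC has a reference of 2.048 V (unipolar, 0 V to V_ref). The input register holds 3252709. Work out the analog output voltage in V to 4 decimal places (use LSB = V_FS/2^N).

LSB = 2.048 V / 2^22 = 0.49 µV.
V_out = 0 + 3252709 × 4.88281e-07 V = 1.58824 V.

1.5882 V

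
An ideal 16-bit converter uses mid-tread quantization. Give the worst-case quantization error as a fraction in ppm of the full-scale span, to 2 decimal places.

7.63 ppm

Rounding → worst-case error = ½ LSB = V_FS/2^17, so 1e+06/131072 = 7.62939 ppm of full scale.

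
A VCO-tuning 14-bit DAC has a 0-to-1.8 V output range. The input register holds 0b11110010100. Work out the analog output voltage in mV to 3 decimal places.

213.135 mV

LSB = 1.8 V / 2^14 = 109.86 µV.
Code 0b11110010100 = 1940 decimal.
V_out = 0 + 1940 × 0.000109863 V = 0.213135 V.
= 213.135 mV.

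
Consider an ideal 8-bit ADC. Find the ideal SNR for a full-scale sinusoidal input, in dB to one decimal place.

SNR ≈ 6.02·N + 1.76 dB = 6.02·8 + 1.76 = 49.92 dB.

49.9 dB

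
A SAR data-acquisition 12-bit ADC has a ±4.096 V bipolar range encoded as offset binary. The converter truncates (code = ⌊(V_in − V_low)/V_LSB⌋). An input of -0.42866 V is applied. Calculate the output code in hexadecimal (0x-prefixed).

code 0x729 (decimal 1833)

With 4096 levels over 8.192 V, one step is 2.000 mV.
(-0.42866 − (−4.096)) / 0.002 = 1833.670 LSBs.
⌊·⌋(1833.670) = 1833.
In hexadecimal (0x-prefixed): 0x729.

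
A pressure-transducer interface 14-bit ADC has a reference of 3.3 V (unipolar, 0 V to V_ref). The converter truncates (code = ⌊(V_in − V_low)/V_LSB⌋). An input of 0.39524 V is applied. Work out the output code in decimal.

code 1962

With 16384 levels over 3.3 V, one step is 201.42 µV.
(0.39524 − 0) / 0.000201416 = 1962.307 LSBs.
⌊·⌋(1962.307) = 1962.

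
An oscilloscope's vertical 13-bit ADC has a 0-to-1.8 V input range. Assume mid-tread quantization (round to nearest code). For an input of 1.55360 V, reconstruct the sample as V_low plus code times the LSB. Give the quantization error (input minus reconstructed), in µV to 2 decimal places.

-86.52 µV

One LSB is 1.8 V / 8192 = 219.73 µV.
(V_in − V_low)/LSB = (1.55360 − 0)/0.000219727 = 7070.6062 → code 7071 (round).
Reconstructed: 1.5536865 V.
Difference: -8.65234e-05 V → -86.52 µV.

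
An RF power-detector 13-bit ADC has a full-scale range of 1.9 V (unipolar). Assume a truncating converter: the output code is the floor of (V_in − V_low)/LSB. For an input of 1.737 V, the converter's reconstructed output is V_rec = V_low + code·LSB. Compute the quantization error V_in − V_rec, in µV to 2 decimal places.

Step size: 1.9 V ÷ 2^13 = 231.93 µV.
Scaled input = 7489.2126 LSBs, so code = 7489.
Code 7489 maps back to 0 + 7489×0.000231934 V = 1.7369507 V.
V_in − V_rec = 4.93164e-05 V = 49.32 µV.

49.32 µV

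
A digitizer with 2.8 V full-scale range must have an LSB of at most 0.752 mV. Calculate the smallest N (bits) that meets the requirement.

Number of steps required ≥ 2.8 V / 0.752 mV = 3723.40.
Need 2^N ≥ 3723.40; 2^11 = 2048, 2^12 = 4096.
Minimum N = 12.

12 bits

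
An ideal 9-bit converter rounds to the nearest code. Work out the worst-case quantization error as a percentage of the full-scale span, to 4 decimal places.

Rounding → worst-case error = ½ LSB = V_FS/2^10, so 100/1024 = 0.0976562 % of full scale.

0.0977 %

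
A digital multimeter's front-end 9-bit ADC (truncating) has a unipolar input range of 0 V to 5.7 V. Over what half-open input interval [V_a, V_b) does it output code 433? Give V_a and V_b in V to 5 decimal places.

[4.82051 V, 4.83164 V)

LSB = 5.7/2^9 = 11.133 mV.
V_a = V_low + 433·LSB = 4.82051 V; V_b = V_low + 434·LSB = 4.83164 V.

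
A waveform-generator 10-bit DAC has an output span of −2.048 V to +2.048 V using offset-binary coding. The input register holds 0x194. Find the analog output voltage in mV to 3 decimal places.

-432.000 mV

LSB = 4.096 V / 2^10 = 4.000 mV.
Code 0x194 = 404 decimal.
V_out = (−2.048) + 404 × 0.004 V = -0.432 V.
= -432.000 mV.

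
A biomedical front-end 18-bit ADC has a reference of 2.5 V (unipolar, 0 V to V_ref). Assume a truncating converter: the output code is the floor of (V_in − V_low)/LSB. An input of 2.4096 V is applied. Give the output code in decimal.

LSB = 2.5 V / 262144 = 9.54 µV.
Input sits at 252664.873 steps above V_low.
Floor → code 252664.

code 252664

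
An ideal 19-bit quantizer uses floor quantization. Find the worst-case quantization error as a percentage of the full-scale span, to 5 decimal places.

Truncating → worst-case error = 1 LSB = V_FS/2^19, so 100/524288 = 0.000190735 % of full scale.

0.00019 %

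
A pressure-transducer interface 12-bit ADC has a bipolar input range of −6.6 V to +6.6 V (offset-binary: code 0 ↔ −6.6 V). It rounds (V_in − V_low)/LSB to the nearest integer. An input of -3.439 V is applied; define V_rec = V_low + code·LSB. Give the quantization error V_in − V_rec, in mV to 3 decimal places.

Step size: 13.2 V ÷ 2^12 = 3.223 mV.
(V_in − V_low)/LSB = (-3.439 − (−6.6))/0.00322266 = 980.8679 → code 981 (round).
V_rec = (−6.6) + 981·0.00322266 = -3.4385742 V.
Difference: -0.000425781 V → -0.426 mV.

-0.426 mV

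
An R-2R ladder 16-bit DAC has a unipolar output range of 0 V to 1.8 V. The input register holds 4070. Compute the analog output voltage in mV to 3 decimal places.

111.786 mV

LSB = 1.8 V / 2^16 = 27.47 µV.
V_out = 0 + 4070 × 2.74658e-05 V = 0.111786 V.
= 111.786 mV.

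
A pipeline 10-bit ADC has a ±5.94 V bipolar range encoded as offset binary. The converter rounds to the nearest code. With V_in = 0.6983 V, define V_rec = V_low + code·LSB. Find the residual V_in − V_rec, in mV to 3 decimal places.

Step size: 11.88 V ÷ 2^10 = 11.602 mV.
(V_in − V_low)/LSB = (0.6983 − (−5.94))/0.0116016 = 572.1902 → code 572 (round).
Code 572 maps back to (−5.94) + 572×0.0116016 V = 0.69609375 V.
Error = 0.6983 − 0.69609375 = 0.00220625 V = 2.206 mV.

2.206 mV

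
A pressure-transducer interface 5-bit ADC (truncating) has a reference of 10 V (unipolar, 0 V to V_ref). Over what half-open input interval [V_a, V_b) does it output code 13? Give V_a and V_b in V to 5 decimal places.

LSB = 10/2^5 = 312.500 mV.
V_a = V_low + 13·LSB = 4.0625 V; V_b = V_low + 14·LSB = 4.375 V.

[4.06250 V, 4.37500 V)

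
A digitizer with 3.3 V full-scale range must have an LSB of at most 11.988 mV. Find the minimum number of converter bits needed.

Number of steps required ≥ 3.3 V / 11.988 mV = 275.28.
Need 2^N ≥ 275.28; 2^8 = 256, 2^9 = 512.
Minimum N = 9.

9 bits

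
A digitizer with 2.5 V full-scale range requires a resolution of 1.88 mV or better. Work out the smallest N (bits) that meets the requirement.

11 bits

Number of steps required ≥ 2.5 V / 1.88 mV = 1329.79.
Need 2^N ≥ 1329.79; 2^10 = 1024, 2^11 = 2048.
Minimum N = 11.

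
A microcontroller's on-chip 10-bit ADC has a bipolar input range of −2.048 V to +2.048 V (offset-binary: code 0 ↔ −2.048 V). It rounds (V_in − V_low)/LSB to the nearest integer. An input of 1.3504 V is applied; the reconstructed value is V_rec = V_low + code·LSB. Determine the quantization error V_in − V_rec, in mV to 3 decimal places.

-1.600 mV

LSB = 4.096/2^10 = 4.000 mV.
(V_in − V_low)/LSB = (1.3504 − (−2.048))/0.004 = 849.6000 → code 850 (round).
V_rec = (−2.048) + 850·0.004 = 1.352 V.
V_in − V_rec = -0.0016 V = -1.600 mV.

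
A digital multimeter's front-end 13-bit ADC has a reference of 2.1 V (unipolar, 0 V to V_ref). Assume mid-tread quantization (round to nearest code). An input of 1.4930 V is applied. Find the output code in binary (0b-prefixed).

With 8192 levels over 2.1 V, one step is 256.35 µV.
Input sits at 5824.122 steps above V_low.
So the output code is 5824.
In binary (0b-prefixed): 0b1011011000000.

code 0b1011011000000 (decimal 5824)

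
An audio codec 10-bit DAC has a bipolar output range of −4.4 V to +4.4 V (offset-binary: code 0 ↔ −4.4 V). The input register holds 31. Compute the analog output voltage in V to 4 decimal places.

LSB = 8.8 V / 2^10 = 8.594 mV.
V_out = (−4.4) + 31 × 0.00859375 V = -4.13359 V.

-4.1336 V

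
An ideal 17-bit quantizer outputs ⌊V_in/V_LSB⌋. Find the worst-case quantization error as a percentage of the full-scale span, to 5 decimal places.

0.00076 %

Truncating → worst-case error = 1 LSB = V_FS/2^17, so 100/131072 = 0.000762939 % of full scale.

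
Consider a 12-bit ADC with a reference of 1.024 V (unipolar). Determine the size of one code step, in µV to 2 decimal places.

250.00 µV

Full-scale span = 1.024 V.
LSB = 1.024 / 2^12 = 1.024 / 4096 = 0.00025 V = 250.00 µV.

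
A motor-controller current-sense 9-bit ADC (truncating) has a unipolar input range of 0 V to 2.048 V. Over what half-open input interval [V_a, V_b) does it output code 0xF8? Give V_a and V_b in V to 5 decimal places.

[0.99200 V, 0.99600 V)

LSB = 2.048/2^9 = 4.000 mV.
Code 0xF8 = 248 decimal.
V_a = V_low + 248·LSB = 0.992 V; V_b = V_low + 249·LSB = 0.996 V.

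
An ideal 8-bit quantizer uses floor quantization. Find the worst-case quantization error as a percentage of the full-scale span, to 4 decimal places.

0.3906 %

Truncating → worst-case error = 1 LSB = V_FS/2^8, so 100/256 = 0.390625 % of full scale.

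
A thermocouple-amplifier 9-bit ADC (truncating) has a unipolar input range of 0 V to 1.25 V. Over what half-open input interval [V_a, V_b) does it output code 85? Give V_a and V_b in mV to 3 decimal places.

LSB = 1.25/2^9 = 2.441 mV.
V_a = V_low + 85·LSB = 0.20752 V; V_b = V_low + 86·LSB = 0.209961 V.

[207.520 mV, 209.961 mV)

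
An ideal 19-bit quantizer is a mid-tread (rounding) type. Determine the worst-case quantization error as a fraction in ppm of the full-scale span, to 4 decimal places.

Rounding → worst-case error = ½ LSB = V_FS/2^20, so 1e+06/1048576 = 0.953674 ppm of full scale.

0.9537 ppm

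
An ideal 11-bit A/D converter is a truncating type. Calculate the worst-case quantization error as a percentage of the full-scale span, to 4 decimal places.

Truncating → worst-case error = 1 LSB = V_FS/2^11, so 100/2048 = 0.0488281 % of full scale.

0.0488 %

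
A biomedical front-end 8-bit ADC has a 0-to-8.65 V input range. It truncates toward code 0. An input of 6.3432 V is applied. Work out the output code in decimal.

code 187

LSB = 8.65 V / 256 = 33.789 mV.
(6.3432 − 0) / 0.0337891 = 187.729 LSBs.
Floor → code 187.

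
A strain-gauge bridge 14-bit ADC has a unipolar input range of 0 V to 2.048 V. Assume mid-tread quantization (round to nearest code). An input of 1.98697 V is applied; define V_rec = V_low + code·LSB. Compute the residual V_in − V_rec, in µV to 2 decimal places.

One LSB is 2.048 V / 16384 = 125.00 µV.
(1.98697 − 0)/0.000125 = 15895.7600; round gives code 15896.
Reconstructed: 1.987 V.
Error = 1.98697 − 1.987 = -3e-05 V = -30.00 µV.

-30.00 µV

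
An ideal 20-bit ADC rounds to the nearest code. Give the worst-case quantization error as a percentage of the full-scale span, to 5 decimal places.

Rounding → worst-case error = ½ LSB = V_FS/2^21, so 100/2097152 = 4.76837e-05 % of full scale.

0.00005 %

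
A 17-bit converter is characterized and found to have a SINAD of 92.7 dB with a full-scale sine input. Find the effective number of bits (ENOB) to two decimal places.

15.11 bits

ENOB = (SINAD − 1.76) / 6.02 = (92.7 − 1.76)/6.02 = 15.106.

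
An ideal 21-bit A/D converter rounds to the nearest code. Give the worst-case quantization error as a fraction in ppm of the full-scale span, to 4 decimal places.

0.2384 ppm

Rounding → worst-case error = ½ LSB = V_FS/2^22, so 1e+06/4194304 = 0.238419 ppm of full scale.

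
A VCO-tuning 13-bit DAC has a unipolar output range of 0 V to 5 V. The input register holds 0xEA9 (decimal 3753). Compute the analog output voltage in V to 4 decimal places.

2.2906 V

LSB = 5 V / 2^13 = 0.610 mV.
Code 0xEA9 = 3753 decimal.
V_out = 0 + 3753 × 0.000610352 V = 2.29065 V.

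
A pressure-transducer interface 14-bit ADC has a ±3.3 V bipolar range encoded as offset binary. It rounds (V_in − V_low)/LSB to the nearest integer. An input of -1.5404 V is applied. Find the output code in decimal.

With 16384 levels over 6.6 V, one step is 402.83 µV.
Input sits at 4368.074 steps above V_low.
round(4368.074) = 4368.

code 4368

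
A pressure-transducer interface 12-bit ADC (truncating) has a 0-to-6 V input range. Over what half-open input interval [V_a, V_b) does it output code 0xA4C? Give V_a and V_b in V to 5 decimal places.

[3.86133 V, 3.86279 V)

LSB = 6/2^12 = 1.465 mV.
Code 0xA4C = 2636 decimal.
V_a = V_low + 2636·LSB = 3.86133 V; V_b = V_low + 2637·LSB = 3.86279 V.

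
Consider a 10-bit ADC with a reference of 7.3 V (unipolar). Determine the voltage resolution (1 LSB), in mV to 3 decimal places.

7.129 mV

Full-scale span = 7.3 V.
LSB = 7.3 / 2^10 = 7.3 / 1024 = 0.00712891 V = 7.129 mV.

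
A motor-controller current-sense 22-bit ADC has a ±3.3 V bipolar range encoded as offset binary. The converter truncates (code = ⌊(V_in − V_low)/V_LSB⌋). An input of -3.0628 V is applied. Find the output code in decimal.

LSB = 6.6 V / 4194304 = 1.57 µV.
(V_in − V_low)/LSB = (-3.0628 − (−3.3)) / 1.57356e-06 = 150740.744.
⌊·⌋(150740.744) = 150740.

code 150740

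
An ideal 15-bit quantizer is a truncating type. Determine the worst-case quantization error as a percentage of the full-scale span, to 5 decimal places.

0.00305 %

Truncating → worst-case error = 1 LSB = V_FS/2^15, so 100/32768 = 0.00305176 % of full scale.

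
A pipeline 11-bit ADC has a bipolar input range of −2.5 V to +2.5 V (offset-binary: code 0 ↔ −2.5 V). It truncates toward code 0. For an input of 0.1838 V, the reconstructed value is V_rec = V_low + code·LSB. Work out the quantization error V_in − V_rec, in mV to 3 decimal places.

0.695 mV

Step size: 5 V ÷ 2^11 = 2.441 mV.
Scaled input = 1099.2845 LSBs, so code = 1099.
Reconstructed: 0.18310547 V.
V_in − V_rec = 0.000694531 V = 0.695 mV.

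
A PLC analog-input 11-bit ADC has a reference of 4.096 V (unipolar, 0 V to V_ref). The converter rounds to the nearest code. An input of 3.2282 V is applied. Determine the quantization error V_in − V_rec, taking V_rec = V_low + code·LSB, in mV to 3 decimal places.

LSB = 4.096/2^11 = 2.000 mV.
(3.2282 − 0)/0.002 = 1614.1000; round gives code 1614.
V_rec = 0 + 1614·0.002 = 3.228 V.
V_in − V_rec = 0.0002 V = 0.200 mV.

0.200 mV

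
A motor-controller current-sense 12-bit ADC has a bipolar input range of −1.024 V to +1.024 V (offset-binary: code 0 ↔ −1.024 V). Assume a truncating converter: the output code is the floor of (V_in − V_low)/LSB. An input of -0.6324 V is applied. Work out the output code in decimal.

With 4096 levels over 2.048 V, one step is 0.500 mV.
(V_in − V_low)/LSB = (-0.6324 − (−1.024)) / 0.0005 = 783.200.
So the output code is 783.

code 783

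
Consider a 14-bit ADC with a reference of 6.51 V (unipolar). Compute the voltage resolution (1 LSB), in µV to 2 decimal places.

Full-scale span = 6.51 V.
LSB = 6.51 / 2^14 = 6.51 / 16384 = 0.000397339 V = 397.34 µV.

397.34 µV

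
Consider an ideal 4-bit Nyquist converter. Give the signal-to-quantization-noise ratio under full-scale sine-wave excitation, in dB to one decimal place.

SNR ≈ 6.02·N + 1.76 dB = 6.02·4 + 1.76 = 25.84 dB.

25.8 dB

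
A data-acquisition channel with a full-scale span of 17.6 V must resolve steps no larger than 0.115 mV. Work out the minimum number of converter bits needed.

Number of steps required ≥ 17.6 V / 0.115 mV = 153043.48.
Need 2^N ≥ 153043.48; 2^17 = 131072, 2^18 = 262144.
Minimum N = 18.

18 bits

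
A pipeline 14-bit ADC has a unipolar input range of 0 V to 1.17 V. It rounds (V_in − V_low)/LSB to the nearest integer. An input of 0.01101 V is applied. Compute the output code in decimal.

With 16384 levels over 1.17 V, one step is 71.41 µV.
(0.01101 − 0) / 7.14111e-05 = 154.178 LSBs.
So the output code is 154.

code 154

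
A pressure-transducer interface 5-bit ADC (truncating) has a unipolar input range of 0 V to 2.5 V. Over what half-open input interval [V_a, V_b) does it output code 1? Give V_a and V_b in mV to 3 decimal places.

[78.125 mV, 156.250 mV)

LSB = 2.5/2^5 = 78.125 mV.
V_a = V_low + 1·LSB = 0.078125 V; V_b = V_low + 2·LSB = 0.15625 V.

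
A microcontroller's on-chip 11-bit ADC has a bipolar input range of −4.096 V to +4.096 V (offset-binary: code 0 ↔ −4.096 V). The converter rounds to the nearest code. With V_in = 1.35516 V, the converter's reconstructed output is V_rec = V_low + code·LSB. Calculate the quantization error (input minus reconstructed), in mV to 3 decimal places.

LSB = 8.192/2^11 = 4.000 mV.
(V_in − V_low)/LSB = (1.35516 − (−4.096))/0.004 = 1362.7900 → code 1363 (round).
Reconstructed: 1.356 V.
V_in − V_rec = -0.00084 V = -0.840 mV.

-0.840 mV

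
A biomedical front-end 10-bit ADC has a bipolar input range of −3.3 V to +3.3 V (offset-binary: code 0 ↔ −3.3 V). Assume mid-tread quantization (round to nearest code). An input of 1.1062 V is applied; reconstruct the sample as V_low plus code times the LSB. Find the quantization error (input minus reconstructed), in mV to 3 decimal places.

Step size: 6.6 V ÷ 2^10 = 6.445 mV.
(V_in − V_low)/LSB = (1.1062 − (−3.3))/0.00644531 = 683.6286 → code 684 (round).
V_rec = (−3.3) + 684·0.00644531 = 1.1085938 V.
V_in − V_rec = -0.00239375 V = -2.394 mV.

-2.394 mV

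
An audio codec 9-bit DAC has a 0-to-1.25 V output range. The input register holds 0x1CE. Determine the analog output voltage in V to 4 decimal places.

1.1279 V

LSB = 1.25 V / 2^9 = 2.441 mV.
Code 0x1CE = 462 decimal.
V_out = 0 + 462 × 0.00244141 V = 1.12793 V.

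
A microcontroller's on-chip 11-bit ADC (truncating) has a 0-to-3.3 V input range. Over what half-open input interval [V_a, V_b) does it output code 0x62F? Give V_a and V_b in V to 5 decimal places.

[2.55073 V, 2.55234 V)

LSB = 3.3/2^11 = 1.611 mV.
Code 0x62F = 1583 decimal.
V_a = V_low + 1583·LSB = 2.55073 V; V_b = V_low + 1584·LSB = 2.55234 V.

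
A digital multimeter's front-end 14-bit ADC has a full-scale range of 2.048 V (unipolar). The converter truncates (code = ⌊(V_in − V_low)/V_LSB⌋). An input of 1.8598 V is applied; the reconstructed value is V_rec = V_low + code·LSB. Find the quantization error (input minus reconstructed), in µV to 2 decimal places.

LSB = 2.048/2^14 = 125.00 µV.
Scaled input = 14878.4000 LSBs, so code = 14878.
Reconstructed: 1.85975 V.
Difference: 5e-05 V → 50.00 µV.

50.00 µV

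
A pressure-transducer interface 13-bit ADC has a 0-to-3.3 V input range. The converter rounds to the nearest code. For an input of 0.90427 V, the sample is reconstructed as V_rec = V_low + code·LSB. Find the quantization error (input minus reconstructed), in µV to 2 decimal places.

One LSB is 3.3 V / 8192 = 402.83 µV.
(V_in − V_low)/LSB = (0.90427 − 0)/0.000402832 = 2244.7818 → code 2245 (round).
Reconstructed: 0.90435791 V.
Error = 0.90427 − 0.90435791 = -8.79102e-05 V = -87.91 µV.

-87.91 µV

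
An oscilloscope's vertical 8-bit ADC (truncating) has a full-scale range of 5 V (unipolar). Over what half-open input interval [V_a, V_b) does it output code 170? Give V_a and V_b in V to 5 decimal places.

LSB = 5/2^8 = 19.531 mV.
V_a = V_low + 170·LSB = 3.32031 V; V_b = V_low + 171·LSB = 3.33984 V.

[3.32031 V, 3.33984 V)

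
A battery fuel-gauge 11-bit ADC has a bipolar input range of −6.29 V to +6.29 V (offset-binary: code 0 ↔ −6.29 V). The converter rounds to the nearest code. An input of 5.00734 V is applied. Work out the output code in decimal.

code 1839

With 2048 levels over 12.58 V, one step is 6.143 mV.
(V_in − V_low)/LSB = (5.00734 − (−6.29)) / 0.00614258 = 1839.185.
So the output code is 1839.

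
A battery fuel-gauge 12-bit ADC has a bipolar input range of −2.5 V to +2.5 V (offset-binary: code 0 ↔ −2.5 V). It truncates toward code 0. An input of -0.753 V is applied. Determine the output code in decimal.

LSB = 5 V / 4096 = 1.221 mV.
(V_in − V_low)/LSB = (-0.753 − (−2.5)) / 0.0012207 = 1431.142.
So the output code is 1431.

code 1431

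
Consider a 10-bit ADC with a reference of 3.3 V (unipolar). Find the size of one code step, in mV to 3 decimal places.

3.223 mV

Full-scale span = 3.3 V.
LSB = 3.3 / 2^10 = 3.3 / 1024 = 0.00322266 V = 3.223 mV.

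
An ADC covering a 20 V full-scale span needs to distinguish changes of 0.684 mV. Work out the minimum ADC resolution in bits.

Number of steps required ≥ 20 V / 0.684 mV = 29239.77.
Need 2^N ≥ 29239.77; 2^14 = 16384, 2^15 = 32768.
Minimum N = 15.

15 bits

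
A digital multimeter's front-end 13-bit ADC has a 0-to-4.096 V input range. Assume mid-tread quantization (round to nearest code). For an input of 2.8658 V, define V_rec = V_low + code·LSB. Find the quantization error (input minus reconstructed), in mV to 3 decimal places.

Step size: 4.096 V ÷ 2^13 = 0.500 mV.
(2.8658 − 0)/0.0005 = 5731.6000; round gives code 5732.
Reconstructed: 2.866 V.
Difference: -0.0002 V → -0.200 mV.

-0.200 mV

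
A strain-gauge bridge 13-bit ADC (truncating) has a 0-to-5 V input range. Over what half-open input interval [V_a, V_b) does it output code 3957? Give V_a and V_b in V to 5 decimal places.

LSB = 5/2^13 = 0.610 mV.
V_a = V_low + 3957·LSB = 2.41516 V; V_b = V_low + 3958·LSB = 2.41577 V.

[2.41516 V, 2.41577 V)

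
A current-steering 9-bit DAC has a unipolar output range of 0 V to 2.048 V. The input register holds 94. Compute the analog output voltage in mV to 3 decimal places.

376.000 mV

LSB = 2.048 V / 2^9 = 4.000 mV.
V_out = 0 + 94 × 0.004 V = 0.376 V.
= 376.000 mV.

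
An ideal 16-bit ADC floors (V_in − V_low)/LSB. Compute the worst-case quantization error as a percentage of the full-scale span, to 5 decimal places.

Truncating → worst-case error = 1 LSB = V_FS/2^16, so 100/65536 = 0.00152588 % of full scale.

0.00153 %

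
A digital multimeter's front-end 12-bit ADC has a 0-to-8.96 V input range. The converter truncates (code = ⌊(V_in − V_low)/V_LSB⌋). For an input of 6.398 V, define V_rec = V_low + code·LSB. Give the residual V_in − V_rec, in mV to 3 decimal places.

Step size: 8.96 V ÷ 2^12 = 2.188 mV.
(6.398 − 0)/0.0021875 = 2924.8000; ⌊·⌋ gives code 2924.
V_rec = 0 + 2924·0.0021875 = 6.39625 V.
Error = 6.398 − 6.39625 = 0.00175 V = 1.750 mV.

1.750 mV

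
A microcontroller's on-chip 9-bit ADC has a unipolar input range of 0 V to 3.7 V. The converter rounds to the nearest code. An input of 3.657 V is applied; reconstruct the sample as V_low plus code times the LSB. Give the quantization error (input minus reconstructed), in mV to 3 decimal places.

Step size: 3.7 V ÷ 2^9 = 7.227 mV.
(3.657 − 0)/0.00722656 = 506.0497; round gives code 506.
Code 506 maps back to 0 + 506×0.00722656 V = 3.6566406 V.
Error = 3.657 − 3.6566406 = 0.000359375 V = 0.359 mV.

0.359 mV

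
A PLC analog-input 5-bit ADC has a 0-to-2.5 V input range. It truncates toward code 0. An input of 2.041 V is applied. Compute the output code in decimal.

Full-scale span = 2.5 V; LSB = 2.5/2^5 = 78.125 mV.
(2.041 − 0) / 0.078125 = 26.125 LSBs.
Floor → code 26.

code 26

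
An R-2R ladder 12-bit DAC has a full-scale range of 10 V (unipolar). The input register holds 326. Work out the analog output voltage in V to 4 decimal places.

0.7959 V

LSB = 10 V / 2^12 = 2.441 mV.
V_out = 0 + 326 × 0.00244141 V = 0.795898 V.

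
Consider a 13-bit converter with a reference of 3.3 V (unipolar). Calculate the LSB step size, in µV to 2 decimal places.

Full-scale span = 3.3 V.
LSB = 3.3 / 2^13 = 3.3 / 8192 = 0.000402832 V = 402.83 µV.

402.83 µV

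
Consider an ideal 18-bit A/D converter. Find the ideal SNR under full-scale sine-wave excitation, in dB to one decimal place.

SNR ≈ 6.02·N + 1.76 dB = 6.02·18 + 1.76 = 110.12 dB.

110.1 dB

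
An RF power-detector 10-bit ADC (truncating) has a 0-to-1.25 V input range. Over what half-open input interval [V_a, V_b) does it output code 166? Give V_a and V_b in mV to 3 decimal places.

[202.637 mV, 203.857 mV)

LSB = 1.25/2^10 = 1.221 mV.
V_a = V_low + 166·LSB = 0.202637 V; V_b = V_low + 167·LSB = 0.203857 V.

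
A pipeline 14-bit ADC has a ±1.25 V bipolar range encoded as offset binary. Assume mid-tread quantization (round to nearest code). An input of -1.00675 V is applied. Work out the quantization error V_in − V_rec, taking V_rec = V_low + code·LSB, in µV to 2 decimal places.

24.90 µV

One LSB is 2.5 V / 16384 = 152.59 µV.
(V_in − V_low)/LSB = (-1.00675 − (−1.25))/0.000152588 = 1594.1632 → code 1594 (round).
Code 1594 maps back to (−1.25) + 1594×0.000152588 V = -1.0067749 V.
Difference: 2.49023e-05 V → 24.90 µV.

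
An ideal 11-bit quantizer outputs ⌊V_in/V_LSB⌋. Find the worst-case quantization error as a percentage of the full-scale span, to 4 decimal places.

Truncating → worst-case error = 1 LSB = V_FS/2^11, so 100/2048 = 0.0488281 % of full scale.

0.0488 %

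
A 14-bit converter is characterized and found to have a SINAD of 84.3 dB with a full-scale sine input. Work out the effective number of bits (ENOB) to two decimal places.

13.71 bits

ENOB = (SINAD − 1.76) / 6.02 = (84.3 − 1.76)/6.02 = 13.711.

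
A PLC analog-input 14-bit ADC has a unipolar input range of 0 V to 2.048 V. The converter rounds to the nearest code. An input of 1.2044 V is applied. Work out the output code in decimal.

code 9635

LSB = 2.048 V / 16384 = 125.00 µV.
(V_in − V_low)/LSB = (1.2044 − 0) / 0.000125 = 9635.200.
Round → code 9635.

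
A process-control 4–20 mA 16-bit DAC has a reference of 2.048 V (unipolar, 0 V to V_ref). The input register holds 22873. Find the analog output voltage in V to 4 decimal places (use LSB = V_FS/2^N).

0.7148 V

LSB = 2.048 V / 2^16 = 31.25 µV.
V_out = 0 + 22873 × 3.125e-05 V = 0.714781 V.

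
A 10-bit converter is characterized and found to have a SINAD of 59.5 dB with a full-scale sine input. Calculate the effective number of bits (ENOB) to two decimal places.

ENOB = (SINAD − 1.76) / 6.02 = (59.5 − 1.76)/6.02 = 9.591.

9.59 bits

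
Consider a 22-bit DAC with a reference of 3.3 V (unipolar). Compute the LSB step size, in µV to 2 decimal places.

Full-scale span = 3.3 V.
LSB = 3.3 / 2^22 = 3.3 / 4194304 = 7.86781e-07 V = 0.79 µV.

0.79 µV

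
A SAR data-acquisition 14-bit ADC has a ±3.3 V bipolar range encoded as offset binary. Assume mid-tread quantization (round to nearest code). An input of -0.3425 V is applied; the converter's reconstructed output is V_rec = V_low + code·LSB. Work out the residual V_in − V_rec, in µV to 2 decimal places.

Step size: 6.6 V ÷ 2^14 = 402.83 µV.
Scaled input = 7341.7697 LSBs, so code = 7342.
Code 7342 maps back to (−3.3) + 7342×0.000402832 V = -0.34240723 V.
Difference: -9.27734e-05 V → -92.77 µV.

-92.77 µV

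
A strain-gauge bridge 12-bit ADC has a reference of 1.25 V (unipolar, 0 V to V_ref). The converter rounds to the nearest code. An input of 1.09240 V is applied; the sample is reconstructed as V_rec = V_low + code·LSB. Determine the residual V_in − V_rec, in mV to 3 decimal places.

-0.129 mV

Step size: 1.25 V ÷ 2^12 = 305.18 µV.
Scaled input = 3579.5763 LSBs, so code = 3580.
Code 3580 maps back to 0 + 3580×0.000305176 V = 1.0925293 V.
Error = 1.09240 − 1.0925293 = -0.000129297 V = -0.129 mV.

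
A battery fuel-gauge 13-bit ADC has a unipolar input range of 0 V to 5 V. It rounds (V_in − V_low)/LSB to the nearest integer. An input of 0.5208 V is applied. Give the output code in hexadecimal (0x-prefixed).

code 0x355 (decimal 853)

Full-scale span = 5 V; LSB = 5/2^13 = 0.610 mV.
(V_in − V_low)/LSB = (0.5208 − 0) / 0.000610352 = 853.279.
So the output code is 853.
In hexadecimal (0x-prefixed): 0x355.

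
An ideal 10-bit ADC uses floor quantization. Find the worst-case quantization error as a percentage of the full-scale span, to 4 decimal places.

0.0977 %

Truncating → worst-case error = 1 LSB = V_FS/2^10, so 100/1024 = 0.0976562 % of full scale.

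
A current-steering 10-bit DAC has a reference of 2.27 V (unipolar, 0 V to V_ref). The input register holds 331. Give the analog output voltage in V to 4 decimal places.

0.7338 V

LSB = 2.27 V / 2^10 = 2.217 mV.
V_out = 0 + 331 × 0.0022168 V = 0.73376 V.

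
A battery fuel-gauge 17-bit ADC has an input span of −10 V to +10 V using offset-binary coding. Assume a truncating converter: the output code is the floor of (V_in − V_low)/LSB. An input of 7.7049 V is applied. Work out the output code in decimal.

Full-scale span = 20 V; LSB = 20/2^17 = 152.59 µV.
Input sits at 116030.833 steps above V_low.
So the output code is 116030.

code 116030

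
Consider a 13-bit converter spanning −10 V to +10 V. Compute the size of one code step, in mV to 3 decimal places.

2.441 mV

Full-scale span = 20 V.
LSB = 20 / 2^13 = 20 / 8192 = 0.00244141 V = 2.441 mV.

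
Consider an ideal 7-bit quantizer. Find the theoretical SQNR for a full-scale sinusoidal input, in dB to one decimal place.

SNR ≈ 6.02·N + 1.76 dB = 6.02·7 + 1.76 = 43.90 dB.

43.9 dB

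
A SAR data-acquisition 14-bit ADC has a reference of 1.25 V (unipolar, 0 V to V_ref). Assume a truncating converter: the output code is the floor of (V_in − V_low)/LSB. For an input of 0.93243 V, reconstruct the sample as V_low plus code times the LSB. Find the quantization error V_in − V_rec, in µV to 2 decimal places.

Step size: 1.25 V ÷ 2^14 = 76.29 µV.
(V_in − V_low)/LSB = (0.93243 − 0)/7.62939e-05 = 12221.5465 → code 12221 (floor).
Code 12221 maps back to 0 + 12221×7.62939e-05 V = 0.93238831 V.
V_in − V_rec = 4.16943e-05 V = 41.69 µV.

41.69 µV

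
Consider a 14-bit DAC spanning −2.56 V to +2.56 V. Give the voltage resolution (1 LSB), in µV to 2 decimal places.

312.50 µV

Full-scale span = 5.12 V.
LSB = 5.12 / 2^14 = 5.12 / 16384 = 0.0003125 V = 312.50 µV.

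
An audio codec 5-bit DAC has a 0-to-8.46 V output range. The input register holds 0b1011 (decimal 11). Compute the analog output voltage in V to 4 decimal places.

2.9081 V

LSB = 8.46 V / 2^5 = 264.375 mV.
Code 0b1011 = 11 decimal.
V_out = 0 + 11 × 0.264375 V = 2.90813 V.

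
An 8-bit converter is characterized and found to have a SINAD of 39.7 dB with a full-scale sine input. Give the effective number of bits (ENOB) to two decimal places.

ENOB = (SINAD − 1.76) / 6.02 = (39.7 − 1.76)/6.02 = 6.302.

6.30 bits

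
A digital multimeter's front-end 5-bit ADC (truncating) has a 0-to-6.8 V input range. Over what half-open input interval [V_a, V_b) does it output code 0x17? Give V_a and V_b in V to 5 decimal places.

[4.88750 V, 5.10000 V)

LSB = 6.8/2^5 = 212.500 mV.
Code 0x17 = 23 decimal.
V_a = V_low + 23·LSB = 4.8875 V; V_b = V_low + 24·LSB = 5.1 V.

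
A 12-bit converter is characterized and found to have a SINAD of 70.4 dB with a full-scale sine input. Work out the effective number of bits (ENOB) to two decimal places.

ENOB = (SINAD − 1.76) / 6.02 = (70.4 − 1.76)/6.02 = 11.402.

11.40 bits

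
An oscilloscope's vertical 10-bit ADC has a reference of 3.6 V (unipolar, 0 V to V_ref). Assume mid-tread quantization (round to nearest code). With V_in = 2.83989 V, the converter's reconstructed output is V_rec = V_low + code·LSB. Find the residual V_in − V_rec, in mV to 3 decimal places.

-0.735 mV

Step size: 3.6 V ÷ 2^10 = 3.516 mV.
(V_in − V_low)/LSB = (2.83989 − 0)/0.00351563 = 807.7909 → code 808 (round).
Reconstructed: 2.840625 V.
Difference: -0.000735 V → -0.735 mV.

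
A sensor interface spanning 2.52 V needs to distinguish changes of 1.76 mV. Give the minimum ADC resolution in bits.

Number of steps required ≥ 2.52 V / 1.76 mV = 1431.82.
Need 2^N ≥ 1431.82; 2^10 = 1024, 2^11 = 2048.
Minimum N = 11.

11 bits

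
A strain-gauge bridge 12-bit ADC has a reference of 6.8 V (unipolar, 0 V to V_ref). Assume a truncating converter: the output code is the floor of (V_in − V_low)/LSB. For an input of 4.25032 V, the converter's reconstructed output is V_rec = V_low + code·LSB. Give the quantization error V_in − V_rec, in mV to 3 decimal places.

0.320 mV

Step size: 6.8 V ÷ 2^12 = 1.660 mV.
(4.25032 − 0)/0.00166016 = 2560.1928; ⌊·⌋ gives code 2560.
Code 2560 maps back to 0 + 2560×0.00166016 V = 4.25 V.
V_in − V_rec = 0.00032 V = 0.320 mV.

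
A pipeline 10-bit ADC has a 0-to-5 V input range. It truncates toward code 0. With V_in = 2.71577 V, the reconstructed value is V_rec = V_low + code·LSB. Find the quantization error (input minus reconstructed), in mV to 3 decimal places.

0.926 mV

LSB = 5/2^10 = 4.883 mV.
Scaled input = 556.1897 LSBs, so code = 556.
V_rec = 0 + 556·0.00488281 = 2.7148438 V.
Difference: 0.00092625 V → 0.926 mV.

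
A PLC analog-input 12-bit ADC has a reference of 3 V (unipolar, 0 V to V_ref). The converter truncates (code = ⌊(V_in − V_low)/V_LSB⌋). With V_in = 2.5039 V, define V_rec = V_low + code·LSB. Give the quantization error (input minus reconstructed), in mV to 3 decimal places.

LSB = 3/2^12 = 0.732 mV.
Scaled input = 3418.6581 LSBs, so code = 3418.
V_rec = 0 + 3418·0.000732422 = 2.503418 V.
Error = 2.5039 − 2.503418 = 0.000482031 V = 0.482 mV.

0.482 mV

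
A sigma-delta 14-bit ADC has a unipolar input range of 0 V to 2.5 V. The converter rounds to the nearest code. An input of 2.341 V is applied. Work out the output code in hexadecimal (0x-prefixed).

With 16384 levels over 2.5 V, one step is 152.59 µV.
Input sits at 15341.978 steps above V_low.
round(15341.978) = 15342.
In hexadecimal (0x-prefixed): 0x3BEE.

code 0x3BEE (decimal 15342)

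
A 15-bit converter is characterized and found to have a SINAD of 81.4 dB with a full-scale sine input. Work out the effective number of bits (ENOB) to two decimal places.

13.23 bits

ENOB = (SINAD − 1.76) / 6.02 = (81.4 − 1.76)/6.02 = 13.229.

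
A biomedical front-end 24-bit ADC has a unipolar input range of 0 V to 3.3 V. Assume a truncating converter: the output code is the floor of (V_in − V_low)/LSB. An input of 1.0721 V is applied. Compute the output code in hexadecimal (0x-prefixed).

code 0x532B41 (decimal 5450561)

Full-scale span = 3.3 V; LSB = 3.3/2^24 = 0.20 µV.
(V_in − V_low)/LSB = (1.0721 − 0) / 1.96695e-07 = 5450561.598.
So the output code is 5450561.
In hexadecimal (0x-prefixed): 0x532B41.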